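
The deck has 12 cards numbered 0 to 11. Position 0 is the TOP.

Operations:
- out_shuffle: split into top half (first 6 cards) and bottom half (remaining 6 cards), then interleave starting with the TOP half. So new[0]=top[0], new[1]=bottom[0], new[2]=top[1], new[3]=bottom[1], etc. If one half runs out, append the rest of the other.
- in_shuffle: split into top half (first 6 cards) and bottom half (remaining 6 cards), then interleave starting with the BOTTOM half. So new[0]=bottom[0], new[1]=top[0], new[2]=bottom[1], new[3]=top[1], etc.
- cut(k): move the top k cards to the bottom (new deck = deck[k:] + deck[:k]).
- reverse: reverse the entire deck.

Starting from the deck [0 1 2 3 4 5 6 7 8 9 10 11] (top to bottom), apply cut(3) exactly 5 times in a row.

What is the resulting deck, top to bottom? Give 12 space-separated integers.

Answer: 3 4 5 6 7 8 9 10 11 0 1 2

Derivation:
After op 1 (cut(3)): [3 4 5 6 7 8 9 10 11 0 1 2]
After op 2 (cut(3)): [6 7 8 9 10 11 0 1 2 3 4 5]
After op 3 (cut(3)): [9 10 11 0 1 2 3 4 5 6 7 8]
After op 4 (cut(3)): [0 1 2 3 4 5 6 7 8 9 10 11]
After op 5 (cut(3)): [3 4 5 6 7 8 9 10 11 0 1 2]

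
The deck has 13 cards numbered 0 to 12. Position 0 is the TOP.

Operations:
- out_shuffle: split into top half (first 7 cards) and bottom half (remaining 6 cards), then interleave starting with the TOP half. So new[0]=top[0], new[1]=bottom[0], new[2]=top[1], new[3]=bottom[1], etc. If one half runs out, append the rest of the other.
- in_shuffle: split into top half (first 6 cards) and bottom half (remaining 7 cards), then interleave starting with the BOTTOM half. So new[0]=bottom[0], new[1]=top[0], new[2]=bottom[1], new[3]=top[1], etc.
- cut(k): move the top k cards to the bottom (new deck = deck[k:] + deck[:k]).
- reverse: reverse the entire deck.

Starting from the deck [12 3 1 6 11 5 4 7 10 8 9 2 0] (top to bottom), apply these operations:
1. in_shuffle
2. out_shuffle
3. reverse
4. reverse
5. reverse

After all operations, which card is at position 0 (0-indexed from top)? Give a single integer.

After op 1 (in_shuffle): [4 12 7 3 10 1 8 6 9 11 2 5 0]
After op 2 (out_shuffle): [4 6 12 9 7 11 3 2 10 5 1 0 8]
After op 3 (reverse): [8 0 1 5 10 2 3 11 7 9 12 6 4]
After op 4 (reverse): [4 6 12 9 7 11 3 2 10 5 1 0 8]
After op 5 (reverse): [8 0 1 5 10 2 3 11 7 9 12 6 4]
Position 0: card 8.

Answer: 8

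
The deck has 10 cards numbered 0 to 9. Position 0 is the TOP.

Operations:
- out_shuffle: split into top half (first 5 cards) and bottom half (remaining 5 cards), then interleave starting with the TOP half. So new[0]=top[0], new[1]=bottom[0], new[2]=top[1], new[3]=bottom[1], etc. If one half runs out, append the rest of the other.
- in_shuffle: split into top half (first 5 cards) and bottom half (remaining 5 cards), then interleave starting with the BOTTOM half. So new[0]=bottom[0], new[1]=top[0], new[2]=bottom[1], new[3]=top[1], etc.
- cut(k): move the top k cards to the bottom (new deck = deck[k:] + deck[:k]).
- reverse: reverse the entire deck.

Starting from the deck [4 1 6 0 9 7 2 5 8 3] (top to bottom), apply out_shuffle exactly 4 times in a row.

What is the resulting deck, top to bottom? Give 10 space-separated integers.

After op 1 (out_shuffle): [4 7 1 2 6 5 0 8 9 3]
After op 2 (out_shuffle): [4 5 7 0 1 8 2 9 6 3]
After op 3 (out_shuffle): [4 8 5 2 7 9 0 6 1 3]
After op 4 (out_shuffle): [4 9 8 0 5 6 2 1 7 3]

Answer: 4 9 8 0 5 6 2 1 7 3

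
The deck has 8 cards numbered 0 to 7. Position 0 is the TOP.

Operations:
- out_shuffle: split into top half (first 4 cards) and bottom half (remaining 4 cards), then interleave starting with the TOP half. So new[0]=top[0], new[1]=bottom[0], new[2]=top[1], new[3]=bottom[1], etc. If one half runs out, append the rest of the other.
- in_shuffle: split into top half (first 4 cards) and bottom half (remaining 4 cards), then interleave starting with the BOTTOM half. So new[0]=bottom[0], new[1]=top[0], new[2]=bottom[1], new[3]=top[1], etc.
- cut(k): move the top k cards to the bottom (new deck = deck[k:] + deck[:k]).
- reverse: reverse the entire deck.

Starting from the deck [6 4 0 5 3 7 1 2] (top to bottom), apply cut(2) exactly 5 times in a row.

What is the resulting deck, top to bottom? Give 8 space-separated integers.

After op 1 (cut(2)): [0 5 3 7 1 2 6 4]
After op 2 (cut(2)): [3 7 1 2 6 4 0 5]
After op 3 (cut(2)): [1 2 6 4 0 5 3 7]
After op 4 (cut(2)): [6 4 0 5 3 7 1 2]
After op 5 (cut(2)): [0 5 3 7 1 2 6 4]

Answer: 0 5 3 7 1 2 6 4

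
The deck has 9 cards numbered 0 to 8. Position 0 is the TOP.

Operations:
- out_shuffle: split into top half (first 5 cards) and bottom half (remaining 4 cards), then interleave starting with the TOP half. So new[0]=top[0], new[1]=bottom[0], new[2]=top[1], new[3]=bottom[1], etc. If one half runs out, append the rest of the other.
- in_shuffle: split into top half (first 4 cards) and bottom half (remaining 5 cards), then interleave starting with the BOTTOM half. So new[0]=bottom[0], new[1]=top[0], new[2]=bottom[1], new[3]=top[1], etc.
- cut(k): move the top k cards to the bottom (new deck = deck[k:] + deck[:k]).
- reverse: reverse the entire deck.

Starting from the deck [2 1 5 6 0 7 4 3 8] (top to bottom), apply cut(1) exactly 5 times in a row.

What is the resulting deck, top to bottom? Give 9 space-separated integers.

Answer: 7 4 3 8 2 1 5 6 0

Derivation:
After op 1 (cut(1)): [1 5 6 0 7 4 3 8 2]
After op 2 (cut(1)): [5 6 0 7 4 3 8 2 1]
After op 3 (cut(1)): [6 0 7 4 3 8 2 1 5]
After op 4 (cut(1)): [0 7 4 3 8 2 1 5 6]
After op 5 (cut(1)): [7 4 3 8 2 1 5 6 0]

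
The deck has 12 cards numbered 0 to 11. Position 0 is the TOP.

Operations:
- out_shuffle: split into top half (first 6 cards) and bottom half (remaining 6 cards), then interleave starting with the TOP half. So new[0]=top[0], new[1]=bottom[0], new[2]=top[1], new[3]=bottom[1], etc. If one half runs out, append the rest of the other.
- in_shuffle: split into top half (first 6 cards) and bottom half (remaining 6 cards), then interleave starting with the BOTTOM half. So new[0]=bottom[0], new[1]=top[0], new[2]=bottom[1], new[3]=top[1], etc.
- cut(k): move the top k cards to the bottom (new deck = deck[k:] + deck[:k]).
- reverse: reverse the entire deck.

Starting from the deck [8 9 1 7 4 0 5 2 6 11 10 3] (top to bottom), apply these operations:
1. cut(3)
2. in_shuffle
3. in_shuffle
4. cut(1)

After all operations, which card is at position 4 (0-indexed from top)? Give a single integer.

Answer: 10

Derivation:
After op 1 (cut(3)): [7 4 0 5 2 6 11 10 3 8 9 1]
After op 2 (in_shuffle): [11 7 10 4 3 0 8 5 9 2 1 6]
After op 3 (in_shuffle): [8 11 5 7 9 10 2 4 1 3 6 0]
After op 4 (cut(1)): [11 5 7 9 10 2 4 1 3 6 0 8]
Position 4: card 10.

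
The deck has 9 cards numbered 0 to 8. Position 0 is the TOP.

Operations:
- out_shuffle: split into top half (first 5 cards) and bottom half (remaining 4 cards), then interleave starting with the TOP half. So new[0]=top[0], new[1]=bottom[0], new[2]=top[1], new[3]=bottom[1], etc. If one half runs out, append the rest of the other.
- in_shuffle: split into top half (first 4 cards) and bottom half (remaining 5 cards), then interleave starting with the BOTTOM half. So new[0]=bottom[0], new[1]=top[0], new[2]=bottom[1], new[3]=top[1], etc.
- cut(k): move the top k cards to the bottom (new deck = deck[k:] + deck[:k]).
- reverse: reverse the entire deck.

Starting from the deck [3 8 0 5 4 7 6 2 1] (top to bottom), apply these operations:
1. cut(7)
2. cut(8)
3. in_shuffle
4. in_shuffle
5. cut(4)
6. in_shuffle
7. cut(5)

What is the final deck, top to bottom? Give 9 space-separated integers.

Answer: 3 1 2 6 7 4 5 0 8

Derivation:
After op 1 (cut(7)): [2 1 3 8 0 5 4 7 6]
After op 2 (cut(8)): [6 2 1 3 8 0 5 4 7]
After op 3 (in_shuffle): [8 6 0 2 5 1 4 3 7]
After op 4 (in_shuffle): [5 8 1 6 4 0 3 2 7]
After op 5 (cut(4)): [4 0 3 2 7 5 8 1 6]
After op 6 (in_shuffle): [7 4 5 0 8 3 1 2 6]
After op 7 (cut(5)): [3 1 2 6 7 4 5 0 8]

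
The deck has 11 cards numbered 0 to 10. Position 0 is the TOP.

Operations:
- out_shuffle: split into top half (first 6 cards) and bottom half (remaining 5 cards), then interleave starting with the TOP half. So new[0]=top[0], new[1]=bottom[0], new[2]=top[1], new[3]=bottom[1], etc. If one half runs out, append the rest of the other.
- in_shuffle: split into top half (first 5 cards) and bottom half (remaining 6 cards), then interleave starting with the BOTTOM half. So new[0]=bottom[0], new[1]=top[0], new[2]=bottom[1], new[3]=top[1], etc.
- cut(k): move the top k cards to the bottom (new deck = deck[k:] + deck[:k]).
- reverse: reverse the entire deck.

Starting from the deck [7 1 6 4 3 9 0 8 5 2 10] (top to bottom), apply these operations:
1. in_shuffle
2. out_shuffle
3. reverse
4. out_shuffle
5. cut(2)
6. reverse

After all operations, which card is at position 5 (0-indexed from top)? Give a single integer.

After op 1 (in_shuffle): [9 7 0 1 8 6 5 4 2 3 10]
After op 2 (out_shuffle): [9 5 7 4 0 2 1 3 8 10 6]
After op 3 (reverse): [6 10 8 3 1 2 0 4 7 5 9]
After op 4 (out_shuffle): [6 0 10 4 8 7 3 5 1 9 2]
After op 5 (cut(2)): [10 4 8 7 3 5 1 9 2 6 0]
After op 6 (reverse): [0 6 2 9 1 5 3 7 8 4 10]
Position 5: card 5.

Answer: 5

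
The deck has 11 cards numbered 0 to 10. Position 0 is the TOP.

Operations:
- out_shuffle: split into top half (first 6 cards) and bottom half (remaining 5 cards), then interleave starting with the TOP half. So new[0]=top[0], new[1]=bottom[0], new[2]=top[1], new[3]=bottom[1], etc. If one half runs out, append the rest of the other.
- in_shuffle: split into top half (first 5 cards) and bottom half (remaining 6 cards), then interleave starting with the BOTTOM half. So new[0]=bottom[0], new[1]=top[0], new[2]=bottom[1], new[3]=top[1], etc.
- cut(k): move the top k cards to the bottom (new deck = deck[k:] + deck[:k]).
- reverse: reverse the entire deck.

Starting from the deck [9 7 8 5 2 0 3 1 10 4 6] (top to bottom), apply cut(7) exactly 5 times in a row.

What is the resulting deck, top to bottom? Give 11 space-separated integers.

After op 1 (cut(7)): [1 10 4 6 9 7 8 5 2 0 3]
After op 2 (cut(7)): [5 2 0 3 1 10 4 6 9 7 8]
After op 3 (cut(7)): [6 9 7 8 5 2 0 3 1 10 4]
After op 4 (cut(7)): [3 1 10 4 6 9 7 8 5 2 0]
After op 5 (cut(7)): [8 5 2 0 3 1 10 4 6 9 7]

Answer: 8 5 2 0 3 1 10 4 6 9 7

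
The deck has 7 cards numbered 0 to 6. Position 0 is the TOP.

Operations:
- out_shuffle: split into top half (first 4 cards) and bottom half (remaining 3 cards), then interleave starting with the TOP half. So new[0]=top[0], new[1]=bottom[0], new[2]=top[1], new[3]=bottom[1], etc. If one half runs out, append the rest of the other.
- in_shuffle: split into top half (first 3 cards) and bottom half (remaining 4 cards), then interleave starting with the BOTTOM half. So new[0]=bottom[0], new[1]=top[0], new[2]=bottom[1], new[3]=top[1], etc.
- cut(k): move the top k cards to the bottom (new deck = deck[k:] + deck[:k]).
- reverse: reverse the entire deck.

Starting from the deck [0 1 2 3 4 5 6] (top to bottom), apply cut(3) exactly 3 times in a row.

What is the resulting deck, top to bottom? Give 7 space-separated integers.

After op 1 (cut(3)): [3 4 5 6 0 1 2]
After op 2 (cut(3)): [6 0 1 2 3 4 5]
After op 3 (cut(3)): [2 3 4 5 6 0 1]

Answer: 2 3 4 5 6 0 1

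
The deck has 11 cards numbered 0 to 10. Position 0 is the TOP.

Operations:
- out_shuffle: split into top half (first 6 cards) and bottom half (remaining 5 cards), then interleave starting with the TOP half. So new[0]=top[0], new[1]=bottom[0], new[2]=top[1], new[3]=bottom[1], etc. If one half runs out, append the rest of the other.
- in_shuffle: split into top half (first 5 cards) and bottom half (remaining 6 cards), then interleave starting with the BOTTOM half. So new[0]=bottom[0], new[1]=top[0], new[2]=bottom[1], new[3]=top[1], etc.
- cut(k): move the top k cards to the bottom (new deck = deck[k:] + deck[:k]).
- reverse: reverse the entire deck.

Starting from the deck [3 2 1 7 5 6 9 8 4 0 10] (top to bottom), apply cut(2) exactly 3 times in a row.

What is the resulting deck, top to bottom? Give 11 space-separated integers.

Answer: 9 8 4 0 10 3 2 1 7 5 6

Derivation:
After op 1 (cut(2)): [1 7 5 6 9 8 4 0 10 3 2]
After op 2 (cut(2)): [5 6 9 8 4 0 10 3 2 1 7]
After op 3 (cut(2)): [9 8 4 0 10 3 2 1 7 5 6]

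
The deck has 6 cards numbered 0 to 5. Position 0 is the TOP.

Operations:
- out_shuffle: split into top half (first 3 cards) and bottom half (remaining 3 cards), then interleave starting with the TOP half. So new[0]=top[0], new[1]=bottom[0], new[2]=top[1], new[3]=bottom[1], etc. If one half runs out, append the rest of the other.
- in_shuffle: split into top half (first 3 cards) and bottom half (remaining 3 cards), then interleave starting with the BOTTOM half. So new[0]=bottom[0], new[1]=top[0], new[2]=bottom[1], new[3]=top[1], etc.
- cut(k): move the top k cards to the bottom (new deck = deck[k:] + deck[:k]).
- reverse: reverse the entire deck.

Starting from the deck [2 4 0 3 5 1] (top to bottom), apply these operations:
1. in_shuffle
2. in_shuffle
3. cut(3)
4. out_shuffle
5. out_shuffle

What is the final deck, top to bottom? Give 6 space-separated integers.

After op 1 (in_shuffle): [3 2 5 4 1 0]
After op 2 (in_shuffle): [4 3 1 2 0 5]
After op 3 (cut(3)): [2 0 5 4 3 1]
After op 4 (out_shuffle): [2 4 0 3 5 1]
After op 5 (out_shuffle): [2 3 4 5 0 1]

Answer: 2 3 4 5 0 1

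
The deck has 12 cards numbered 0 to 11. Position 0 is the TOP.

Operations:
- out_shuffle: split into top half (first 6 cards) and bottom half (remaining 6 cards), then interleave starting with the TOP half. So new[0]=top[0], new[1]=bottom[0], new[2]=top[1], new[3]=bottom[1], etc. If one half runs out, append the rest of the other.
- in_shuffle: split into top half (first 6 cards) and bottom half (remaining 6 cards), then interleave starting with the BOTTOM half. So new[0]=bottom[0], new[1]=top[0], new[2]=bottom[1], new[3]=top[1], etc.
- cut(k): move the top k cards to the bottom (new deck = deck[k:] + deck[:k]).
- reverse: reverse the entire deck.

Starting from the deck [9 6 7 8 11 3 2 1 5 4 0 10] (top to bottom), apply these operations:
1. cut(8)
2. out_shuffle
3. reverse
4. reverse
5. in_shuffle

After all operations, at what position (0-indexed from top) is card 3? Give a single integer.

Answer: 2

Derivation:
After op 1 (cut(8)): [5 4 0 10 9 6 7 8 11 3 2 1]
After op 2 (out_shuffle): [5 7 4 8 0 11 10 3 9 2 6 1]
After op 3 (reverse): [1 6 2 9 3 10 11 0 8 4 7 5]
After op 4 (reverse): [5 7 4 8 0 11 10 3 9 2 6 1]
After op 5 (in_shuffle): [10 5 3 7 9 4 2 8 6 0 1 11]
Card 3 is at position 2.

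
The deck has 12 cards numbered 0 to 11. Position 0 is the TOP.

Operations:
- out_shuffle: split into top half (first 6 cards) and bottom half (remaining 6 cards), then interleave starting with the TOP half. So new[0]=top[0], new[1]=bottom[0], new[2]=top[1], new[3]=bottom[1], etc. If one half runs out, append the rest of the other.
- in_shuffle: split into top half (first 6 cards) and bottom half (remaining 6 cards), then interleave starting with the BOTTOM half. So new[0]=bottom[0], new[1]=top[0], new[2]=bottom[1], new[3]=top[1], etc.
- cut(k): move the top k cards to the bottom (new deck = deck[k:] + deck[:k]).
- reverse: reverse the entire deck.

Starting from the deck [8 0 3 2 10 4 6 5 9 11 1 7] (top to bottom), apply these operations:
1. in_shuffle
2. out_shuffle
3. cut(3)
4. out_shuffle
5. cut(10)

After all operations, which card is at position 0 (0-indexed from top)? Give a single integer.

After op 1 (in_shuffle): [6 8 5 0 9 3 11 2 1 10 7 4]
After op 2 (out_shuffle): [6 11 8 2 5 1 0 10 9 7 3 4]
After op 3 (cut(3)): [2 5 1 0 10 9 7 3 4 6 11 8]
After op 4 (out_shuffle): [2 7 5 3 1 4 0 6 10 11 9 8]
After op 5 (cut(10)): [9 8 2 7 5 3 1 4 0 6 10 11]
Position 0: card 9.

Answer: 9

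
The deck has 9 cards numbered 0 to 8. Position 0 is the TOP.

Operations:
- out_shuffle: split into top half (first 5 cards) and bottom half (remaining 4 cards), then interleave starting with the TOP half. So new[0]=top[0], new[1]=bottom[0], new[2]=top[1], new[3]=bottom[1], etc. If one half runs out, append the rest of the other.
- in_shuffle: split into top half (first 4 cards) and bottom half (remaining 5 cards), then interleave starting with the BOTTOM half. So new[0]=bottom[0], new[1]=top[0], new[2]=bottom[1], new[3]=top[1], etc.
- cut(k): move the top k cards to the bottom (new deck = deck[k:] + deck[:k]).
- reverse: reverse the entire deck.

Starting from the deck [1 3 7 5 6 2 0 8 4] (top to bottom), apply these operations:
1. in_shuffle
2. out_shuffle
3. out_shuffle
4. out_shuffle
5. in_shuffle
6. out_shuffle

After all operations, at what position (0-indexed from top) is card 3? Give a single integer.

Answer: 8

Derivation:
After op 1 (in_shuffle): [6 1 2 3 0 7 8 5 4]
After op 2 (out_shuffle): [6 7 1 8 2 5 3 4 0]
After op 3 (out_shuffle): [6 5 7 3 1 4 8 0 2]
After op 4 (out_shuffle): [6 4 5 8 7 0 3 2 1]
After op 5 (in_shuffle): [7 6 0 4 3 5 2 8 1]
After op 6 (out_shuffle): [7 5 6 2 0 8 4 1 3]
Card 3 is at position 8.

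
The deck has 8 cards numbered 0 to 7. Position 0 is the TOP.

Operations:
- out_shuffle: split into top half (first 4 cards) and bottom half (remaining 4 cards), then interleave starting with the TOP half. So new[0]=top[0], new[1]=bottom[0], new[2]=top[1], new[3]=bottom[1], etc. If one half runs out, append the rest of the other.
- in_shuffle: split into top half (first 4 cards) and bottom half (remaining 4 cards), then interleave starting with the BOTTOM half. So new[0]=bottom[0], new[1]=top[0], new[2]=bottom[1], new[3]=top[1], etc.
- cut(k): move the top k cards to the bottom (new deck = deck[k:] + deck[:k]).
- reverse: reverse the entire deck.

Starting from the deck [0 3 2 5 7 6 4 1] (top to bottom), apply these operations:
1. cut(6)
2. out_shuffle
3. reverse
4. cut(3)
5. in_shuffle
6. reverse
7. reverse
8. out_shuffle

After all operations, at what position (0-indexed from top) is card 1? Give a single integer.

Answer: 3

Derivation:
After op 1 (cut(6)): [4 1 0 3 2 5 7 6]
After op 2 (out_shuffle): [4 2 1 5 0 7 3 6]
After op 3 (reverse): [6 3 7 0 5 1 2 4]
After op 4 (cut(3)): [0 5 1 2 4 6 3 7]
After op 5 (in_shuffle): [4 0 6 5 3 1 7 2]
After op 6 (reverse): [2 7 1 3 5 6 0 4]
After op 7 (reverse): [4 0 6 5 3 1 7 2]
After op 8 (out_shuffle): [4 3 0 1 6 7 5 2]
Card 1 is at position 3.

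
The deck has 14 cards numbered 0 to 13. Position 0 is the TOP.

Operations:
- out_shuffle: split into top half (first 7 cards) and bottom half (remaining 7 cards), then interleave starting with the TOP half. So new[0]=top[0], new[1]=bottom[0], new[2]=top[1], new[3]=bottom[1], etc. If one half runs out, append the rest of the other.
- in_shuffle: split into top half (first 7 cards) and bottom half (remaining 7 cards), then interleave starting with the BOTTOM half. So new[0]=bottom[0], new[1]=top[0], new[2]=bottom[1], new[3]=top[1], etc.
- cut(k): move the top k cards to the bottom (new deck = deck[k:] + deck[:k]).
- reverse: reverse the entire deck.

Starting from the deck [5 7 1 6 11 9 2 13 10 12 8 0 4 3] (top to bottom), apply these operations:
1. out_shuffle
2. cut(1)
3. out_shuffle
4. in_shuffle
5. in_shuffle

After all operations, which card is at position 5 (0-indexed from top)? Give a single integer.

After op 1 (out_shuffle): [5 13 7 10 1 12 6 8 11 0 9 4 2 3]
After op 2 (cut(1)): [13 7 10 1 12 6 8 11 0 9 4 2 3 5]
After op 3 (out_shuffle): [13 11 7 0 10 9 1 4 12 2 6 3 8 5]
After op 4 (in_shuffle): [4 13 12 11 2 7 6 0 3 10 8 9 5 1]
After op 5 (in_shuffle): [0 4 3 13 10 12 8 11 9 2 5 7 1 6]
Position 5: card 12.

Answer: 12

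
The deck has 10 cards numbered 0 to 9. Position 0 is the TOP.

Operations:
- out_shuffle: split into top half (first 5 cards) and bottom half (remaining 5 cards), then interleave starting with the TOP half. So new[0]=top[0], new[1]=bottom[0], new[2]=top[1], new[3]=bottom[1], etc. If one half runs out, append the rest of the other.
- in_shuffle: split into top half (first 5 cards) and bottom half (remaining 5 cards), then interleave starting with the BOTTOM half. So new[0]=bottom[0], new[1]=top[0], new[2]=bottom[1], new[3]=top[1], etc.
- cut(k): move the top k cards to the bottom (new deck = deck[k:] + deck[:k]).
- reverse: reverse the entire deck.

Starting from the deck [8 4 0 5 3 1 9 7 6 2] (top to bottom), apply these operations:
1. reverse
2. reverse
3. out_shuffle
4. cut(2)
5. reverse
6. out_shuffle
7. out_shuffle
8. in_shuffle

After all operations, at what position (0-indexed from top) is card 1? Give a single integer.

After op 1 (reverse): [2 6 7 9 1 3 5 0 4 8]
After op 2 (reverse): [8 4 0 5 3 1 9 7 6 2]
After op 3 (out_shuffle): [8 1 4 9 0 7 5 6 3 2]
After op 4 (cut(2)): [4 9 0 7 5 6 3 2 8 1]
After op 5 (reverse): [1 8 2 3 6 5 7 0 9 4]
After op 6 (out_shuffle): [1 5 8 7 2 0 3 9 6 4]
After op 7 (out_shuffle): [1 0 5 3 8 9 7 6 2 4]
After op 8 (in_shuffle): [9 1 7 0 6 5 2 3 4 8]
Card 1 is at position 1.

Answer: 1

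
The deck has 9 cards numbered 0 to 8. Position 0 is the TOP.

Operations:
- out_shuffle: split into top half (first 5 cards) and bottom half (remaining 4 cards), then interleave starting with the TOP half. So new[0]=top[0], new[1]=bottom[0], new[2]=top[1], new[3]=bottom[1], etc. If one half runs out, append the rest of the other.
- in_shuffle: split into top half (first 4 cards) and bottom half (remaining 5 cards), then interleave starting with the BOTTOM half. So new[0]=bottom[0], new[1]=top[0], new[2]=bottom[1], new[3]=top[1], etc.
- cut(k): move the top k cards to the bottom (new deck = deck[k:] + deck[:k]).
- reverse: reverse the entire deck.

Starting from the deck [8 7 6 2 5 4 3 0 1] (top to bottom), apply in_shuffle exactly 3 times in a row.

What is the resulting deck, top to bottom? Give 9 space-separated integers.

Answer: 0 3 4 5 2 6 7 8 1

Derivation:
After op 1 (in_shuffle): [5 8 4 7 3 6 0 2 1]
After op 2 (in_shuffle): [3 5 6 8 0 4 2 7 1]
After op 3 (in_shuffle): [0 3 4 5 2 6 7 8 1]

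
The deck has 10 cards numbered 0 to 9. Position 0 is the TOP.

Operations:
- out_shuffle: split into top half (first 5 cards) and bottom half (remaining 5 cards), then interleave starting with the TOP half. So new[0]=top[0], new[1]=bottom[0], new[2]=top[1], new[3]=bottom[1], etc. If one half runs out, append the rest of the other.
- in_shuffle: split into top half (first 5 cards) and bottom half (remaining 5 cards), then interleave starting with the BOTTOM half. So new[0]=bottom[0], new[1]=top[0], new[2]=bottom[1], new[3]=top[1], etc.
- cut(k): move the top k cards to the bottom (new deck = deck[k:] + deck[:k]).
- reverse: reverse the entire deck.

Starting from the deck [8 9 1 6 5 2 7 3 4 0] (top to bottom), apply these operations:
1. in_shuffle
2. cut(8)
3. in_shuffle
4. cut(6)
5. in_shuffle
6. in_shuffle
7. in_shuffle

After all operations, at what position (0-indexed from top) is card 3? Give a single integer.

After op 1 (in_shuffle): [2 8 7 9 3 1 4 6 0 5]
After op 2 (cut(8)): [0 5 2 8 7 9 3 1 4 6]
After op 3 (in_shuffle): [9 0 3 5 1 2 4 8 6 7]
After op 4 (cut(6)): [4 8 6 7 9 0 3 5 1 2]
After op 5 (in_shuffle): [0 4 3 8 5 6 1 7 2 9]
After op 6 (in_shuffle): [6 0 1 4 7 3 2 8 9 5]
After op 7 (in_shuffle): [3 6 2 0 8 1 9 4 5 7]
Card 3 is at position 0.

Answer: 0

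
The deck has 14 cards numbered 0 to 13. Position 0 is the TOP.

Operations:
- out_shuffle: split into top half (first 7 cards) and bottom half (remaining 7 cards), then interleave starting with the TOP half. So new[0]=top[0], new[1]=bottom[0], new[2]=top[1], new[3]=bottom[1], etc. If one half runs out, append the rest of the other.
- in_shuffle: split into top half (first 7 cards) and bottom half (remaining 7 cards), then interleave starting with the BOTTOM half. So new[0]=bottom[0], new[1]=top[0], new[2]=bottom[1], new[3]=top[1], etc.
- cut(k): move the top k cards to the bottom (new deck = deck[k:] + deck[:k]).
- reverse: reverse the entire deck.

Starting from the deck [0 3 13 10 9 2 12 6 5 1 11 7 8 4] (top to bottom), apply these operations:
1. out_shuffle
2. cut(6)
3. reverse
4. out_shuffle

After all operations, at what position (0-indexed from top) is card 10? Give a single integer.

Answer: 13

Derivation:
After op 1 (out_shuffle): [0 6 3 5 13 1 10 11 9 7 2 8 12 4]
After op 2 (cut(6)): [10 11 9 7 2 8 12 4 0 6 3 5 13 1]
After op 3 (reverse): [1 13 5 3 6 0 4 12 8 2 7 9 11 10]
After op 4 (out_shuffle): [1 12 13 8 5 2 3 7 6 9 0 11 4 10]
Card 10 is at position 13.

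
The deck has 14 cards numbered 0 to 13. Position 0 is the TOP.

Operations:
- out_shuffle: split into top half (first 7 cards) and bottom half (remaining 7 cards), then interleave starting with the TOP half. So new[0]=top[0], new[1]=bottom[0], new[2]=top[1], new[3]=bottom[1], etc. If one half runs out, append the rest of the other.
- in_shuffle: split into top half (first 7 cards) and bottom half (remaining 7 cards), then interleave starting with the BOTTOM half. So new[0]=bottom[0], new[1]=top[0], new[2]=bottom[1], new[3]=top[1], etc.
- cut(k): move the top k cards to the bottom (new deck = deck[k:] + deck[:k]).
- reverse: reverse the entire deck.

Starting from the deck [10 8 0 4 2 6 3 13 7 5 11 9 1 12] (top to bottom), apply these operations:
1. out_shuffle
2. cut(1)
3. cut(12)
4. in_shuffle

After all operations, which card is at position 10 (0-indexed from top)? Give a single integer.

Answer: 1

Derivation:
After op 1 (out_shuffle): [10 13 8 7 0 5 4 11 2 9 6 1 3 12]
After op 2 (cut(1)): [13 8 7 0 5 4 11 2 9 6 1 3 12 10]
After op 3 (cut(12)): [12 10 13 8 7 0 5 4 11 2 9 6 1 3]
After op 4 (in_shuffle): [4 12 11 10 2 13 9 8 6 7 1 0 3 5]
Position 10: card 1.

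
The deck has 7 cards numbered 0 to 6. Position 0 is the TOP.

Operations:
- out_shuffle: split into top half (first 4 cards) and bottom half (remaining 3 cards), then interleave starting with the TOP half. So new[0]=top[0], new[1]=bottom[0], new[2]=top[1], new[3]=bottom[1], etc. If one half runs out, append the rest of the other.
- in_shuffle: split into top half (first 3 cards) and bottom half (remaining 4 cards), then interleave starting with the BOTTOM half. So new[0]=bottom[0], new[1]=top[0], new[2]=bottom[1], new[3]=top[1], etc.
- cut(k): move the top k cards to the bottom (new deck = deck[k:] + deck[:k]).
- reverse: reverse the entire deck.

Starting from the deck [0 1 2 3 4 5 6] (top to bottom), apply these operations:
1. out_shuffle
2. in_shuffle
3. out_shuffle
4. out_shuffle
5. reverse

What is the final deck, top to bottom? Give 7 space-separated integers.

Answer: 1 4 0 3 6 2 5

Derivation:
After op 1 (out_shuffle): [0 4 1 5 2 6 3]
After op 2 (in_shuffle): [5 0 2 4 6 1 3]
After op 3 (out_shuffle): [5 6 0 1 2 3 4]
After op 4 (out_shuffle): [5 2 6 3 0 4 1]
After op 5 (reverse): [1 4 0 3 6 2 5]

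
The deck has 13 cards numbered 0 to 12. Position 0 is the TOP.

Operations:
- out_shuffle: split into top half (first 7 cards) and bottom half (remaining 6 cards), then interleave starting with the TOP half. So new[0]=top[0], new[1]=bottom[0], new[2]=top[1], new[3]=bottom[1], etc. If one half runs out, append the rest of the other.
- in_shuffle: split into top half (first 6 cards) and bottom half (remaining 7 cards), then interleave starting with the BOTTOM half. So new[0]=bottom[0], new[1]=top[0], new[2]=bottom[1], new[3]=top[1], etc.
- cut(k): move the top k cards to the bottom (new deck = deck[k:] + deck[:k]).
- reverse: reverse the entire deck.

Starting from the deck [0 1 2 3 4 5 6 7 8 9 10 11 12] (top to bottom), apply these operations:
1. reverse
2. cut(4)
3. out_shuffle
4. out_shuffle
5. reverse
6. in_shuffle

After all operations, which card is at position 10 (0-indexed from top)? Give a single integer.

Answer: 11

Derivation:
After op 1 (reverse): [12 11 10 9 8 7 6 5 4 3 2 1 0]
After op 2 (cut(4)): [8 7 6 5 4 3 2 1 0 12 11 10 9]
After op 3 (out_shuffle): [8 1 7 0 6 12 5 11 4 10 3 9 2]
After op 4 (out_shuffle): [8 11 1 4 7 10 0 3 6 9 12 2 5]
After op 5 (reverse): [5 2 12 9 6 3 0 10 7 4 1 11 8]
After op 6 (in_shuffle): [0 5 10 2 7 12 4 9 1 6 11 3 8]
Position 10: card 11.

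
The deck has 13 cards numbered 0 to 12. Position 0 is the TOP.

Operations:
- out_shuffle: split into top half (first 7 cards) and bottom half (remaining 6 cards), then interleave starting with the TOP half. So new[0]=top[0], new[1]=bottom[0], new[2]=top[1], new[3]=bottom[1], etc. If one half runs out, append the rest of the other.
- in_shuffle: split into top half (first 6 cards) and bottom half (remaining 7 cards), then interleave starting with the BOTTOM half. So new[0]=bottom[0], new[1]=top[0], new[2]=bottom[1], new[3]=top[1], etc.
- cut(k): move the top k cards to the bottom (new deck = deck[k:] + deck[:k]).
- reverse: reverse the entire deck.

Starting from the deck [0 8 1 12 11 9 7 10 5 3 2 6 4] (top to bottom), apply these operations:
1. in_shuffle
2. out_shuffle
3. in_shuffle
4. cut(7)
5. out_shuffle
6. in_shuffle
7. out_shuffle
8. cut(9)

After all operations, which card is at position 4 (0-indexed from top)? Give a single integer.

After op 1 (in_shuffle): [7 0 10 8 5 1 3 12 2 11 6 9 4]
After op 2 (out_shuffle): [7 12 0 2 10 11 8 6 5 9 1 4 3]
After op 3 (in_shuffle): [8 7 6 12 5 0 9 2 1 10 4 11 3]
After op 4 (cut(7)): [2 1 10 4 11 3 8 7 6 12 5 0 9]
After op 5 (out_shuffle): [2 7 1 6 10 12 4 5 11 0 3 9 8]
After op 6 (in_shuffle): [4 2 5 7 11 1 0 6 3 10 9 12 8]
After op 7 (out_shuffle): [4 6 2 3 5 10 7 9 11 12 1 8 0]
After op 8 (cut(9)): [12 1 8 0 4 6 2 3 5 10 7 9 11]
Position 4: card 4.

Answer: 4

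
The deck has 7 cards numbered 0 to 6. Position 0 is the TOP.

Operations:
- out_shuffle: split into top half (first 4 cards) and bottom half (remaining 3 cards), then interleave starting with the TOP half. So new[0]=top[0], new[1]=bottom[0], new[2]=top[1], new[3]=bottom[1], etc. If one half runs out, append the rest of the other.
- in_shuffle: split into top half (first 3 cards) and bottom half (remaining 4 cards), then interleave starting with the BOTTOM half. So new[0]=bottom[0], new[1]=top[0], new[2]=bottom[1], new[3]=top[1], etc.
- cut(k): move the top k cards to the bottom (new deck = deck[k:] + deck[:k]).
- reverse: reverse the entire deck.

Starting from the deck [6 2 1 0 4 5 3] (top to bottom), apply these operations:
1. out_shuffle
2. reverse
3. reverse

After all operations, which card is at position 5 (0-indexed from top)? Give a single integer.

Answer: 3

Derivation:
After op 1 (out_shuffle): [6 4 2 5 1 3 0]
After op 2 (reverse): [0 3 1 5 2 4 6]
After op 3 (reverse): [6 4 2 5 1 3 0]
Position 5: card 3.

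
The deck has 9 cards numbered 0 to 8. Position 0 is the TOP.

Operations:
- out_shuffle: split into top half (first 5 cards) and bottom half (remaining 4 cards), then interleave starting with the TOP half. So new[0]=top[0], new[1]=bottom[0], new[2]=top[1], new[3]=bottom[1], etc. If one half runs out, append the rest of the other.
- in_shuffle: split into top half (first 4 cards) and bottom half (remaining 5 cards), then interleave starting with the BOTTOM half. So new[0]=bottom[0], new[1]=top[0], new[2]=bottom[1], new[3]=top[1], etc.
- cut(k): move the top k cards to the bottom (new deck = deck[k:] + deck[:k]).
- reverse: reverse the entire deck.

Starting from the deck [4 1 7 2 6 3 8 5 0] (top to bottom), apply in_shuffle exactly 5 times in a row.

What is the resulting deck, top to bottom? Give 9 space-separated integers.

After op 1 (in_shuffle): [6 4 3 1 8 7 5 2 0]
After op 2 (in_shuffle): [8 6 7 4 5 3 2 1 0]
After op 3 (in_shuffle): [5 8 3 6 2 7 1 4 0]
After op 4 (in_shuffle): [2 5 7 8 1 3 4 6 0]
After op 5 (in_shuffle): [1 2 3 5 4 7 6 8 0]

Answer: 1 2 3 5 4 7 6 8 0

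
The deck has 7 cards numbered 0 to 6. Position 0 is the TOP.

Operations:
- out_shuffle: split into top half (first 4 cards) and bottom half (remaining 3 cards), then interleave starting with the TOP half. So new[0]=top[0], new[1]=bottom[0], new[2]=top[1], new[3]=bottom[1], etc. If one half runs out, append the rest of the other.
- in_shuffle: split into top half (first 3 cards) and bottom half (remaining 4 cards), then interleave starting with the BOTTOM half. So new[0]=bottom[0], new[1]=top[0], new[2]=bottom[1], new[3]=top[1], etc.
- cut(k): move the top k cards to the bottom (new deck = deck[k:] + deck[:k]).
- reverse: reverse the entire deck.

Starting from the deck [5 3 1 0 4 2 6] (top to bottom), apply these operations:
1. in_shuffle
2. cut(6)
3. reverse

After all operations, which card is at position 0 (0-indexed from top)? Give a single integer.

Answer: 1

Derivation:
After op 1 (in_shuffle): [0 5 4 3 2 1 6]
After op 2 (cut(6)): [6 0 5 4 3 2 1]
After op 3 (reverse): [1 2 3 4 5 0 6]
Position 0: card 1.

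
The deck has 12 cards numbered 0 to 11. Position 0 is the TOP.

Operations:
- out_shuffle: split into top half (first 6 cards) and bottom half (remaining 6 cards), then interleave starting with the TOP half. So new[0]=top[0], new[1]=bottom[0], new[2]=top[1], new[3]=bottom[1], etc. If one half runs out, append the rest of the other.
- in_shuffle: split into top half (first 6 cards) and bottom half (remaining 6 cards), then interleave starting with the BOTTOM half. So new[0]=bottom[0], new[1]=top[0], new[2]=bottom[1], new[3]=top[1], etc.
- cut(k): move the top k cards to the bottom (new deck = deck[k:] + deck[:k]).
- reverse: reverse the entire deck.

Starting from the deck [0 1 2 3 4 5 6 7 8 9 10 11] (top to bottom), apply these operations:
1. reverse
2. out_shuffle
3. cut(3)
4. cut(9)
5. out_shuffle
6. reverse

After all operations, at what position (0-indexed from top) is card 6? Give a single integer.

After op 1 (reverse): [11 10 9 8 7 6 5 4 3 2 1 0]
After op 2 (out_shuffle): [11 5 10 4 9 3 8 2 7 1 6 0]
After op 3 (cut(3)): [4 9 3 8 2 7 1 6 0 11 5 10]
After op 4 (cut(9)): [11 5 10 4 9 3 8 2 7 1 6 0]
After op 5 (out_shuffle): [11 8 5 2 10 7 4 1 9 6 3 0]
After op 6 (reverse): [0 3 6 9 1 4 7 10 2 5 8 11]
Card 6 is at position 2.

Answer: 2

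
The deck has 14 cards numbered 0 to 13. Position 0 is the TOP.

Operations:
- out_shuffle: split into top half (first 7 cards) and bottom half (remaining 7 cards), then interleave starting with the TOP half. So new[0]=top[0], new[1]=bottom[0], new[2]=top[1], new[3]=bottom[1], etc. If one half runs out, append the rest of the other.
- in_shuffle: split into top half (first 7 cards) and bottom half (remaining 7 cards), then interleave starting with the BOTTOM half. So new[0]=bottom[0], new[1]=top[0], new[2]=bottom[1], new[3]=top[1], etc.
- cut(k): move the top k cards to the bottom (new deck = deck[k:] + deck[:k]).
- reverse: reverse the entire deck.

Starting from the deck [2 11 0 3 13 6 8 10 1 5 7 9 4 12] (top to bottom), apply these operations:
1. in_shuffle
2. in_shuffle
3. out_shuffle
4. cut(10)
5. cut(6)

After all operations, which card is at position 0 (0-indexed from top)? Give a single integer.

Answer: 10

Derivation:
After op 1 (in_shuffle): [10 2 1 11 5 0 7 3 9 13 4 6 12 8]
After op 2 (in_shuffle): [3 10 9 2 13 1 4 11 6 5 12 0 8 7]
After op 3 (out_shuffle): [3 11 10 6 9 5 2 12 13 0 1 8 4 7]
After op 4 (cut(10)): [1 8 4 7 3 11 10 6 9 5 2 12 13 0]
After op 5 (cut(6)): [10 6 9 5 2 12 13 0 1 8 4 7 3 11]
Position 0: card 10.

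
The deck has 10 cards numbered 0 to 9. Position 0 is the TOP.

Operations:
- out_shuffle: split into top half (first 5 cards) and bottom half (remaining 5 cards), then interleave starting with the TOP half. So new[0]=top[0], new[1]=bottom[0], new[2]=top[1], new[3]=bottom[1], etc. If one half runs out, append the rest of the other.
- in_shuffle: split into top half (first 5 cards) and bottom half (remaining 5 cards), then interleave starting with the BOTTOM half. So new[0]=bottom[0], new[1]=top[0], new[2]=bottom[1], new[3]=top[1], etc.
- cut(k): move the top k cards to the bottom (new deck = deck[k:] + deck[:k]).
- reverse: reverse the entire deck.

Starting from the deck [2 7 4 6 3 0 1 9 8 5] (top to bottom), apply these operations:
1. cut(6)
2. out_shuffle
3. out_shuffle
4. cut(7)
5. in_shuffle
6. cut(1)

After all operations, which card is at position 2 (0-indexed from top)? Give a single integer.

After op 1 (cut(6)): [1 9 8 5 2 7 4 6 3 0]
After op 2 (out_shuffle): [1 7 9 4 8 6 5 3 2 0]
After op 3 (out_shuffle): [1 6 7 5 9 3 4 2 8 0]
After op 4 (cut(7)): [2 8 0 1 6 7 5 9 3 4]
After op 5 (in_shuffle): [7 2 5 8 9 0 3 1 4 6]
After op 6 (cut(1)): [2 5 8 9 0 3 1 4 6 7]
Position 2: card 8.

Answer: 8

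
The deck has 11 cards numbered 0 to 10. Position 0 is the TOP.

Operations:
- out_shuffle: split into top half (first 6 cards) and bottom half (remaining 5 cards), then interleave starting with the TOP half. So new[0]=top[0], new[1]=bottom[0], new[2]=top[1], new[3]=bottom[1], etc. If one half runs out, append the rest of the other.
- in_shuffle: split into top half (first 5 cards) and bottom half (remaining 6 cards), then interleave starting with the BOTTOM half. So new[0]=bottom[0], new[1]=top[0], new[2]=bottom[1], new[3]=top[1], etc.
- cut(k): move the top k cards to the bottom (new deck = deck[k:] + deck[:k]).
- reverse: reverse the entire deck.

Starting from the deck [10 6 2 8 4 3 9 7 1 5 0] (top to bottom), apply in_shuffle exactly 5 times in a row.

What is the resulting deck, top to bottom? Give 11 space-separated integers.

After op 1 (in_shuffle): [3 10 9 6 7 2 1 8 5 4 0]
After op 2 (in_shuffle): [2 3 1 10 8 9 5 6 4 7 0]
After op 3 (in_shuffle): [9 2 5 3 6 1 4 10 7 8 0]
After op 4 (in_shuffle): [1 9 4 2 10 5 7 3 8 6 0]
After op 5 (in_shuffle): [5 1 7 9 3 4 8 2 6 10 0]

Answer: 5 1 7 9 3 4 8 2 6 10 0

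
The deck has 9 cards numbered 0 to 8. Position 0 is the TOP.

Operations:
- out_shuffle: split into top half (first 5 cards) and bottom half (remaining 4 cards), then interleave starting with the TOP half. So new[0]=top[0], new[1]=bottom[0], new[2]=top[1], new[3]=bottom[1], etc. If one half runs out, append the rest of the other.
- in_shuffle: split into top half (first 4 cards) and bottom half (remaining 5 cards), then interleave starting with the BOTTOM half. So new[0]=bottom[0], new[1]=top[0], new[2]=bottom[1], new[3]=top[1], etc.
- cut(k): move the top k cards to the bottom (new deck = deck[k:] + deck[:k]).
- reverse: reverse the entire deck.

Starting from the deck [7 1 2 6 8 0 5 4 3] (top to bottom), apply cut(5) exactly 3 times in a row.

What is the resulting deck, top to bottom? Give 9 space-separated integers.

After op 1 (cut(5)): [0 5 4 3 7 1 2 6 8]
After op 2 (cut(5)): [1 2 6 8 0 5 4 3 7]
After op 3 (cut(5)): [5 4 3 7 1 2 6 8 0]

Answer: 5 4 3 7 1 2 6 8 0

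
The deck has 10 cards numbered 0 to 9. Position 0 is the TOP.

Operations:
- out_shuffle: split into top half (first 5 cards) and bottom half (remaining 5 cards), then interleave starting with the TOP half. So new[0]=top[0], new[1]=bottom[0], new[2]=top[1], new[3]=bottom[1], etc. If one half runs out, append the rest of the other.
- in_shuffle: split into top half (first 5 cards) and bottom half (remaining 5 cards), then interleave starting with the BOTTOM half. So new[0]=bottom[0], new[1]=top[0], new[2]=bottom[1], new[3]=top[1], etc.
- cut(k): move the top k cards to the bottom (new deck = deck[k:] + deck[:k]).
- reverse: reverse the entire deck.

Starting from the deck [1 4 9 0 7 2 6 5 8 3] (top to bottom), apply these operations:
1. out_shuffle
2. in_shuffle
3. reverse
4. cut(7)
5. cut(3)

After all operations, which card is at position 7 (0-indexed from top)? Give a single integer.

Answer: 0

Derivation:
After op 1 (out_shuffle): [1 2 4 6 9 5 0 8 7 3]
After op 2 (in_shuffle): [5 1 0 2 8 4 7 6 3 9]
After op 3 (reverse): [9 3 6 7 4 8 2 0 1 5]
After op 4 (cut(7)): [0 1 5 9 3 6 7 4 8 2]
After op 5 (cut(3)): [9 3 6 7 4 8 2 0 1 5]
Position 7: card 0.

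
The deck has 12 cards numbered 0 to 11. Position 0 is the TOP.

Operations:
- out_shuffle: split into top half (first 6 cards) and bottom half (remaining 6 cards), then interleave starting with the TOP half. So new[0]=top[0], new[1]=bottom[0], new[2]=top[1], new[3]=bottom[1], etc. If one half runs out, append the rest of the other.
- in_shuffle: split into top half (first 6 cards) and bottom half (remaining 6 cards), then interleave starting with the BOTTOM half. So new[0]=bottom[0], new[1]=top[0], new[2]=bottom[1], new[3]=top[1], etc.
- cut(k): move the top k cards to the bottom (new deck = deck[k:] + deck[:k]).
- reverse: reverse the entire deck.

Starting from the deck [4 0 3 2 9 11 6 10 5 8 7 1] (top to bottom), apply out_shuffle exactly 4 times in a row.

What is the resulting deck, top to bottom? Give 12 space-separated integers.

Answer: 4 8 10 11 2 0 7 5 6 9 3 1

Derivation:
After op 1 (out_shuffle): [4 6 0 10 3 5 2 8 9 7 11 1]
After op 2 (out_shuffle): [4 2 6 8 0 9 10 7 3 11 5 1]
After op 3 (out_shuffle): [4 10 2 7 6 3 8 11 0 5 9 1]
After op 4 (out_shuffle): [4 8 10 11 2 0 7 5 6 9 3 1]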